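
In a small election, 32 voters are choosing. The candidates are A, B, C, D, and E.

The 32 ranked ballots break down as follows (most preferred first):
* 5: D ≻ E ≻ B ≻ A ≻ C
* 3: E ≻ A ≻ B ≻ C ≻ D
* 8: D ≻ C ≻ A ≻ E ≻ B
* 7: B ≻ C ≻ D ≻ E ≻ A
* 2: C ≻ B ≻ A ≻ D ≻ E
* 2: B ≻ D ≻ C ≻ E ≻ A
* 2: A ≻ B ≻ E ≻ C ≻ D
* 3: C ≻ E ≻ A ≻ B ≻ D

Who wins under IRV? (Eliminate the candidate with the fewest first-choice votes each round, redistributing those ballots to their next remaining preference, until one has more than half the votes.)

Round 1: A 2, B 9, C 5, D 13, E 3. A eliminated.
Round 2: B 11, C 5, D 13, E 3. E eliminated.
Round 3: B 14, C 5, D 13. C eliminated.
Round 4: B 19, D 13. B has a majority (≥17).

B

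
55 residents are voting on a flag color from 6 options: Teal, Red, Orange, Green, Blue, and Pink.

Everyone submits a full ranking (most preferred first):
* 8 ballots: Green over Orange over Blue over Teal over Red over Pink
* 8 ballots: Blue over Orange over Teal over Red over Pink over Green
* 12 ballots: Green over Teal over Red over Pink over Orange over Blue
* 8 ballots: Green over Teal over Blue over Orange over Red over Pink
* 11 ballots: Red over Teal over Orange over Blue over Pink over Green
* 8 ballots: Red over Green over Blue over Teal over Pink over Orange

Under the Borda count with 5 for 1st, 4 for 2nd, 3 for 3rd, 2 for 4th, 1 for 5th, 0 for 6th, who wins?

Teal: 8×2 + 8×3 + 12×4 + 8×4 + 11×4 + 8×2 = 180
Red: 8×1 + 8×2 + 12×3 + 8×1 + 11×5 + 8×5 = 163
Orange: 8×4 + 8×4 + 12×1 + 8×2 + 11×3 + 8×0 = 125
Green: 8×5 + 8×0 + 12×5 + 8×5 + 11×0 + 8×4 = 172
Blue: 8×3 + 8×5 + 12×0 + 8×3 + 11×2 + 8×3 = 134
Pink: 8×0 + 8×1 + 12×2 + 8×0 + 11×1 + 8×1 = 51

Teal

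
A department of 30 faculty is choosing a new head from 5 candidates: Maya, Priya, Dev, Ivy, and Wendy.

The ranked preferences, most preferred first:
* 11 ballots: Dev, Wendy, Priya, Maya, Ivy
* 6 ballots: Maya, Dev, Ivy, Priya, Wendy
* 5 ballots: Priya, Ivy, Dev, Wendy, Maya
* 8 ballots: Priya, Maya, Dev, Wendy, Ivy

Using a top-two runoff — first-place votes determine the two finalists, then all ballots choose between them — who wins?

Dev

Round 1 first-place votes: Maya 6, Priya 13, Dev 11, Ivy 0, Wendy 0. Priya and Dev advance.
Runoff: Priya is ranked above Dev on 13 ballots, Dev above Priya on 17.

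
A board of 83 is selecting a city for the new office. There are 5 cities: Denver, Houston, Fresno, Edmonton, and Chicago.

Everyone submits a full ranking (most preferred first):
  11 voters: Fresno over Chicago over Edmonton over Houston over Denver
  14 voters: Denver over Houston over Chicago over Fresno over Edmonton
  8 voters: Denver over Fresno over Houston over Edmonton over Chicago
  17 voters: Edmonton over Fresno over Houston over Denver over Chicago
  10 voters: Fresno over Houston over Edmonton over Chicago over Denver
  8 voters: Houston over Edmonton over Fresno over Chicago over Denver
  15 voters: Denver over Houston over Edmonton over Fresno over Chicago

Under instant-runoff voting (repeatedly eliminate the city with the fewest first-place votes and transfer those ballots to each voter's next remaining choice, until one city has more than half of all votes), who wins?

Edmonton

Round 1: Denver 37, Houston 8, Fresno 21, Edmonton 17, Chicago 0. Chicago eliminated.
Round 2: Denver 37, Houston 8, Fresno 21, Edmonton 17. Houston eliminated.
Round 3: Denver 37, Fresno 21, Edmonton 25. Fresno eliminated.
Round 4: Denver 37, Edmonton 46. Edmonton has a majority (≥42).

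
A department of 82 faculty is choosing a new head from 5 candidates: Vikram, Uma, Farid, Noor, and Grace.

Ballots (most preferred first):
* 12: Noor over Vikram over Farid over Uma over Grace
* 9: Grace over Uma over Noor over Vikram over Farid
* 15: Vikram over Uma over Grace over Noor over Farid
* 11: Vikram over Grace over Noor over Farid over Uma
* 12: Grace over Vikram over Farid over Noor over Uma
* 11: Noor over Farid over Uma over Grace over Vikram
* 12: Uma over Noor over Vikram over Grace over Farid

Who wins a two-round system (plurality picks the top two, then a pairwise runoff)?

Round 1 first-place votes: Vikram 26, Uma 12, Farid 0, Noor 23, Grace 21. Vikram and Noor advance.
Runoff: Vikram is ranked above Noor on 38 ballots, Noor above Vikram on 44.

Noor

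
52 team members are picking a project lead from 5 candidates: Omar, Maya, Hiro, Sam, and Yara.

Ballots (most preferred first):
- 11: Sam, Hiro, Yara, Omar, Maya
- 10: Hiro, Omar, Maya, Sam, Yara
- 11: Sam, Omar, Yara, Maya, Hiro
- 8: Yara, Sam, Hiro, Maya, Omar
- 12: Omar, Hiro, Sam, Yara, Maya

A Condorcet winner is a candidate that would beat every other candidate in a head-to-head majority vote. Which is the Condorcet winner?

Sam vs Omar: 30–22
Sam vs Maya: 42–10
Sam vs Hiro: 30–22
Sam vs Yara: 44–8
Sam beats every other candidate.

Sam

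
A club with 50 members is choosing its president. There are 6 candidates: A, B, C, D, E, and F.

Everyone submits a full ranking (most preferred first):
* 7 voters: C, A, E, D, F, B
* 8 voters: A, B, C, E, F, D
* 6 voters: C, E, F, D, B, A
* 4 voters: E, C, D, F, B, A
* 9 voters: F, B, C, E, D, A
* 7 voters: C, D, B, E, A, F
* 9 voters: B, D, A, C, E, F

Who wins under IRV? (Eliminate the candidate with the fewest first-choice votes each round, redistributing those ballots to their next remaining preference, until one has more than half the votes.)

B

Round 1: A 8, B 9, C 20, D 0, E 4, F 9. D eliminated.
Round 2: A 8, B 9, C 20, E 4, F 9. E eliminated.
Round 3: A 8, B 9, C 24, F 9. A eliminated.
Round 4: B 17, C 24, F 9. F eliminated.
Round 5: B 26, C 24. B has a majority (≥26).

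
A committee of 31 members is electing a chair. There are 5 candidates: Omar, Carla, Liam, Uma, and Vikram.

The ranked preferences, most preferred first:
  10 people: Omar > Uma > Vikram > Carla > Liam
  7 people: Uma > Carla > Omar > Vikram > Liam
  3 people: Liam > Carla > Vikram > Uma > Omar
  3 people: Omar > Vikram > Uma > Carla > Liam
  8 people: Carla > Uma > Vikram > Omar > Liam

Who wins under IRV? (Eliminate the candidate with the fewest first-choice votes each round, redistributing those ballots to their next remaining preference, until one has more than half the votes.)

Round 1: Omar 13, Carla 8, Liam 3, Uma 7, Vikram 0. Vikram eliminated.
Round 2: Omar 13, Carla 8, Liam 3, Uma 7. Liam eliminated.
Round 3: Omar 13, Carla 11, Uma 7. Uma eliminated.
Round 4: Omar 13, Carla 18. Carla has a majority (≥16).

Carla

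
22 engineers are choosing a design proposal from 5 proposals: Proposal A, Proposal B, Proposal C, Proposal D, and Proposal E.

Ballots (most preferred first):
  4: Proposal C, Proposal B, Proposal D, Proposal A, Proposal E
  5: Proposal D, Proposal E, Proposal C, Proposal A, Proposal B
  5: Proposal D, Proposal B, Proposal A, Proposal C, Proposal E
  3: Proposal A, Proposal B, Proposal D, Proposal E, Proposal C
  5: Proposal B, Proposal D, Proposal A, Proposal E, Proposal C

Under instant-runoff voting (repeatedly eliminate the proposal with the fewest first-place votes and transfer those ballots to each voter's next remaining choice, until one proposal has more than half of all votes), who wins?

Proposal B

Round 1: Proposal A 3, Proposal B 5, Proposal C 4, Proposal D 10, Proposal E 0. Proposal E eliminated.
Round 2: Proposal A 3, Proposal B 5, Proposal C 4, Proposal D 10. Proposal A eliminated.
Round 3: Proposal B 8, Proposal C 4, Proposal D 10. Proposal C eliminated.
Round 4: Proposal B 12, Proposal D 10. Proposal B has a majority (≥12).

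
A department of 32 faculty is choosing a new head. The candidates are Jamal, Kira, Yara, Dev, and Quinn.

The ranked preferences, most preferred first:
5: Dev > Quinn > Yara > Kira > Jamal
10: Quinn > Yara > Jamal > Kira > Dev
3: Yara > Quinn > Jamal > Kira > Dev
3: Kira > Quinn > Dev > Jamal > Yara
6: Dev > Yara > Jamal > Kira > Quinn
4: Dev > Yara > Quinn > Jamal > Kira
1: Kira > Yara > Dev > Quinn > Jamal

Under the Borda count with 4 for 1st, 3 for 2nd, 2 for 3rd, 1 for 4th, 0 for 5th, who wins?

Yara

Jamal: 5×0 + 10×2 + 3×2 + 3×1 + 6×2 + 4×1 + 1×0 = 45
Kira: 5×1 + 10×1 + 3×1 + 3×4 + 6×1 + 4×0 + 1×4 = 40
Yara: 5×2 + 10×3 + 3×4 + 3×0 + 6×3 + 4×3 + 1×3 = 85
Dev: 5×4 + 10×0 + 3×0 + 3×2 + 6×4 + 4×4 + 1×2 = 68
Quinn: 5×3 + 10×4 + 3×3 + 3×3 + 6×0 + 4×2 + 1×1 = 82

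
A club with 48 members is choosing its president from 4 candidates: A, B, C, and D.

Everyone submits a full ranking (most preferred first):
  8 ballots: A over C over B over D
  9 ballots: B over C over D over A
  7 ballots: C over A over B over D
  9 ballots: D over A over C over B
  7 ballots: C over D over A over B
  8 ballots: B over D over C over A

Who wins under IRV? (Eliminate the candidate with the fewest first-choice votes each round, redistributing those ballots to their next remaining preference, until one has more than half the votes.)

C

Round 1: A 8, B 17, C 14, D 9. A eliminated.
Round 2: B 17, C 22, D 9. D eliminated.
Round 3: B 17, C 31. C has a majority (≥25).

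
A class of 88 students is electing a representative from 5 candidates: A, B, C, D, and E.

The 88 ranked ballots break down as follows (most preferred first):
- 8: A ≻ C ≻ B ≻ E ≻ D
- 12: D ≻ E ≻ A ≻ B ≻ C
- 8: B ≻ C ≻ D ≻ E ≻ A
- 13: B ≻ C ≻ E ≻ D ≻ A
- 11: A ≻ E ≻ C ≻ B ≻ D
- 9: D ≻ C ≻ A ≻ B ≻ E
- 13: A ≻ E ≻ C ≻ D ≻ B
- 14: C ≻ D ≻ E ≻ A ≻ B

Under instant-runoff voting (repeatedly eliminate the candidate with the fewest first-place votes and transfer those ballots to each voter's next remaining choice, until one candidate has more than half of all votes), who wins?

Round 1: A 32, B 21, C 14, D 21, E 0. E eliminated.
Round 2: A 32, B 21, C 14, D 21. C eliminated.
Round 3: A 32, B 21, D 35. B eliminated.
Round 4: A 32, D 56. D has a majority (≥45).

D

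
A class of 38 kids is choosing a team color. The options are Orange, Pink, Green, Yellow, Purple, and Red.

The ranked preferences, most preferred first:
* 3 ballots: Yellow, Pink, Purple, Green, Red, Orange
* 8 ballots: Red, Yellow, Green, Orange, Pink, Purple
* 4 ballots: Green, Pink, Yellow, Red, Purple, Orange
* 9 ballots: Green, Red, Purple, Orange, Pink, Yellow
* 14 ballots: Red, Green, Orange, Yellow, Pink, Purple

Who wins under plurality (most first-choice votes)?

First-place votes: Orange 0, Pink 0, Green 13, Yellow 3, Purple 0, Red 22.

Red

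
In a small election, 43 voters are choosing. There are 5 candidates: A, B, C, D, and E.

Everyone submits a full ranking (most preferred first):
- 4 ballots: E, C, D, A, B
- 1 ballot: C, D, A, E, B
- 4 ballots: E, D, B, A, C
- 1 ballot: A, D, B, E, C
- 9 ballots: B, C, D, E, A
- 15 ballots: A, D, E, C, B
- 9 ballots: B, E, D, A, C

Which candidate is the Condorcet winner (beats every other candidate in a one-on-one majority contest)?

D vs A: 27–16
D vs B: 25–18
D vs C: 29–14
D vs E: 26–17
D beats every other candidate.

D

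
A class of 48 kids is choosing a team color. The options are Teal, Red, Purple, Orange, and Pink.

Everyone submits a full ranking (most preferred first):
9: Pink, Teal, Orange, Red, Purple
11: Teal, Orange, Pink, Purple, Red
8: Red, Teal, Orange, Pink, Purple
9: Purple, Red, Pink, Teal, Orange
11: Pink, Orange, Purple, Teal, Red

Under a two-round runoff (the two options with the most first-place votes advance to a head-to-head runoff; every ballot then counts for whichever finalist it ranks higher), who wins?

Pink

Round 1 first-place votes: Teal 11, Red 8, Purple 9, Orange 0, Pink 20. Pink and Teal advance.
Runoff: Pink is ranked above Teal on 29 ballots, Teal above Pink on 19.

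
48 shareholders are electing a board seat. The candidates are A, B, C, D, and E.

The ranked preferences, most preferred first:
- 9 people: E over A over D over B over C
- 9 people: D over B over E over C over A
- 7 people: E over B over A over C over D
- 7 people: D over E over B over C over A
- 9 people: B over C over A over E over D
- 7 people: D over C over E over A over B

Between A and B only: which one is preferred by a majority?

A is ranked above B on 16 ballots; B above A on 32.

B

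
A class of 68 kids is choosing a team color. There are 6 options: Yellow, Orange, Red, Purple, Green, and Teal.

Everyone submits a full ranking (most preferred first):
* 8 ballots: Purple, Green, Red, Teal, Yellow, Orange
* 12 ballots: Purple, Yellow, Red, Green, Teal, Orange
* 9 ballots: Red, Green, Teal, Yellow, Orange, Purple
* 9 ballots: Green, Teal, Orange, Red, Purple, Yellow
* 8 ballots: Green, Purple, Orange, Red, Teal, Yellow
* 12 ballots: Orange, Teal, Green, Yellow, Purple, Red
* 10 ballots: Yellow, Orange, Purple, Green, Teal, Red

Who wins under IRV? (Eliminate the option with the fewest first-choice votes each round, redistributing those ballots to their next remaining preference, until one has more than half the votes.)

Round 1: Yellow 10, Orange 12, Red 9, Purple 20, Green 17, Teal 0. Teal eliminated.
Round 2: Yellow 10, Orange 12, Red 9, Purple 20, Green 17. Red eliminated.
Round 3: Yellow 10, Orange 12, Purple 20, Green 26. Yellow eliminated.
Round 4: Orange 22, Purple 20, Green 26. Purple eliminated.
Round 5: Orange 22, Green 46. Green has a majority (≥35).

Green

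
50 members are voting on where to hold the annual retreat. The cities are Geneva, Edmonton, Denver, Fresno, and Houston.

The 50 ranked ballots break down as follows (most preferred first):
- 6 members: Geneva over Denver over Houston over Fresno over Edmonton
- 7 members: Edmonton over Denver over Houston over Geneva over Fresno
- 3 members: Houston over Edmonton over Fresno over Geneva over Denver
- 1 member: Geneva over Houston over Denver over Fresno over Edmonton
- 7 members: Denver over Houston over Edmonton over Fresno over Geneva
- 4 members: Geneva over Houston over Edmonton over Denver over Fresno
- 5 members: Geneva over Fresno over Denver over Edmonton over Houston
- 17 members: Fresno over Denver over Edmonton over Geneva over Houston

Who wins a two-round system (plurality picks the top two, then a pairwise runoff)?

Fresno

Round 1 first-place votes: Geneva 16, Edmonton 7, Denver 7, Fresno 17, Houston 3. Fresno and Geneva advance.
Runoff: Fresno is ranked above Geneva on 27 ballots, Geneva above Fresno on 23.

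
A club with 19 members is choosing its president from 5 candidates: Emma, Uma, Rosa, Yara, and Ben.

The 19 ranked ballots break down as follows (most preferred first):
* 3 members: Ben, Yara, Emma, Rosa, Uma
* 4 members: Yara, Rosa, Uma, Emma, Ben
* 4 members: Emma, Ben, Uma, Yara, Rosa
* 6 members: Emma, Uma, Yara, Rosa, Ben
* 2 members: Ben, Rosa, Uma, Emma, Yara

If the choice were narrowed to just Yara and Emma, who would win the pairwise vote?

Yara is ranked above Emma on 7 ballots; Emma above Yara on 12.

Emma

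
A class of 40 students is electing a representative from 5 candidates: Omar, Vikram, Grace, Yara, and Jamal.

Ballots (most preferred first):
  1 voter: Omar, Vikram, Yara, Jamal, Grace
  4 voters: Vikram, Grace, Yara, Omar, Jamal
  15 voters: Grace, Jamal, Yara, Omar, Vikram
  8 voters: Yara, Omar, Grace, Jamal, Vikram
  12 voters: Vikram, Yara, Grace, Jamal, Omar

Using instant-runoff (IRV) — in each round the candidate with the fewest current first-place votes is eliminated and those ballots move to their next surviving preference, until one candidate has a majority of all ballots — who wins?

Grace

Round 1: Omar 1, Vikram 16, Grace 15, Yara 8, Jamal 0. Jamal eliminated.
Round 2: Omar 1, Vikram 16, Grace 15, Yara 8. Omar eliminated.
Round 3: Vikram 17, Grace 15, Yara 8. Yara eliminated.
Round 4: Vikram 17, Grace 23. Grace has a majority (≥21).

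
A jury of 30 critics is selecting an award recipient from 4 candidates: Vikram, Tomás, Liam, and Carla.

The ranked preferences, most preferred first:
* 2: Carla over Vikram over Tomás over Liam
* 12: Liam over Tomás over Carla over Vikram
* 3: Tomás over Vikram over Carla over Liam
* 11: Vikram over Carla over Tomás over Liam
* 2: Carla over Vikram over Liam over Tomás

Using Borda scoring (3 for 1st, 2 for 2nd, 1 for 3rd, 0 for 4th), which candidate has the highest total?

Carla

Vikram: 2×2 + 12×0 + 3×2 + 11×3 + 2×2 = 47
Tomás: 2×1 + 12×2 + 3×3 + 11×1 + 2×0 = 46
Liam: 2×0 + 12×3 + 3×0 + 11×0 + 2×1 = 38
Carla: 2×3 + 12×1 + 3×1 + 11×2 + 2×3 = 49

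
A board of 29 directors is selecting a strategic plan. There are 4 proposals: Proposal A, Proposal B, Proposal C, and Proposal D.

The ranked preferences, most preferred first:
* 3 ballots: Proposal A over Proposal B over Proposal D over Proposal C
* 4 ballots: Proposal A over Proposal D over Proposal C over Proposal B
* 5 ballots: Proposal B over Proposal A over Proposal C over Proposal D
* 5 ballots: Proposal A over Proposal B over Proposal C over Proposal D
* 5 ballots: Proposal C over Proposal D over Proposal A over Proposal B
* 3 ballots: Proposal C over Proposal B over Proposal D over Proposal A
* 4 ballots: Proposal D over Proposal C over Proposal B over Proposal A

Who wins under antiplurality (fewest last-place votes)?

Proposal C

Last-place votes: Proposal A 7, Proposal B 9, Proposal C 3, Proposal D 10.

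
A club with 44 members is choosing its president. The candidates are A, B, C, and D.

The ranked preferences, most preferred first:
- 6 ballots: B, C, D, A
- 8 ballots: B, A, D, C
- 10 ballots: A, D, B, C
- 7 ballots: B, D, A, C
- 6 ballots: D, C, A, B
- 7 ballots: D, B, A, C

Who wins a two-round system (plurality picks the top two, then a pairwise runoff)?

Round 1 first-place votes: A 10, B 21, C 0, D 13. B and D advance.
Runoff: B is ranked above D on 21 ballots, D above B on 23.

D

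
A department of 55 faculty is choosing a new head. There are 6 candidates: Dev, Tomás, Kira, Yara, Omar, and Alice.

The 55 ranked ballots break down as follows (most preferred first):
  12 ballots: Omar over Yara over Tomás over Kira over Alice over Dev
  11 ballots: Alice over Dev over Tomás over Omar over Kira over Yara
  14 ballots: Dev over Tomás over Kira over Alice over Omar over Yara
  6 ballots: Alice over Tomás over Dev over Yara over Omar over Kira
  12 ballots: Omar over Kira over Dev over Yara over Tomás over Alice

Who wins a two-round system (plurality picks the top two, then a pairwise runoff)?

Round 1 first-place votes: Dev 14, Tomás 0, Kira 0, Yara 0, Omar 24, Alice 17. Omar and Alice advance.
Runoff: Omar is ranked above Alice on 24 ballots, Alice above Omar on 31.

Alice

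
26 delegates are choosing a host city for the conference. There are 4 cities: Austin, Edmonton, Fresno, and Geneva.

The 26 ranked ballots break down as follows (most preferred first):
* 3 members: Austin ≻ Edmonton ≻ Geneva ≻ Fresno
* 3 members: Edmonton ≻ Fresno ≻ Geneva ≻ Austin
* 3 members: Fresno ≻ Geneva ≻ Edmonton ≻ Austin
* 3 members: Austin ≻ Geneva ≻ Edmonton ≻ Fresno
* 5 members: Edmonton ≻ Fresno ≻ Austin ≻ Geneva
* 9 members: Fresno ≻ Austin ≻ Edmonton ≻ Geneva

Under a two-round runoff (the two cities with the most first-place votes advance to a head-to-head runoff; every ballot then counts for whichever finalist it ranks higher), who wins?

Round 1 first-place votes: Austin 6, Edmonton 8, Fresno 12, Geneva 0. Fresno and Edmonton advance.
Runoff: Fresno is ranked above Edmonton on 12 ballots, Edmonton above Fresno on 14.

Edmonton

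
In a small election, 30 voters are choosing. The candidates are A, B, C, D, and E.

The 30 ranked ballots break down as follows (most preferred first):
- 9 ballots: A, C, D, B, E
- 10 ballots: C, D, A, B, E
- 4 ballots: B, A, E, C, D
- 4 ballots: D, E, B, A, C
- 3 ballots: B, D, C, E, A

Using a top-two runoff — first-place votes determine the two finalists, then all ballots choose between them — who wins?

Round 1 first-place votes: A 9, B 7, C 10, D 4, E 0. C and A advance.
Runoff: C is ranked above A on 13 ballots, A above C on 17.

A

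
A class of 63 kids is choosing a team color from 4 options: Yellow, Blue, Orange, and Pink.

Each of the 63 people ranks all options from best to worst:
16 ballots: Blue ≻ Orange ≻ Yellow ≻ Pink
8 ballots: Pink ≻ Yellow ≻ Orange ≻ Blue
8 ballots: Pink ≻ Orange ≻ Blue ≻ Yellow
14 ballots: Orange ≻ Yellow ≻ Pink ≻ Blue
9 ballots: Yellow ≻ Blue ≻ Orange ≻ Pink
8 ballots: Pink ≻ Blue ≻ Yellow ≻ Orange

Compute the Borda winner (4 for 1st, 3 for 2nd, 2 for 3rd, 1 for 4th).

Yellow: 16×2 + 8×3 + 8×1 + 14×3 + 9×4 + 8×2 = 158
Blue: 16×4 + 8×1 + 8×2 + 14×1 + 9×3 + 8×3 = 153
Orange: 16×3 + 8×2 + 8×3 + 14×4 + 9×2 + 8×1 = 170
Pink: 16×1 + 8×4 + 8×4 + 14×2 + 9×1 + 8×4 = 149

Orange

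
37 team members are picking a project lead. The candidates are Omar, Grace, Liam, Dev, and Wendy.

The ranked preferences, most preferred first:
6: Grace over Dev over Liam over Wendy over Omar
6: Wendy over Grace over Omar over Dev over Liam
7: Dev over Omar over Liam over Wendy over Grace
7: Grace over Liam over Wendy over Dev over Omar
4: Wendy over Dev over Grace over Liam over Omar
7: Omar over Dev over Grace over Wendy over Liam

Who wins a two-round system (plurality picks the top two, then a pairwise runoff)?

Round 1 first-place votes: Omar 7, Grace 13, Liam 0, Dev 7, Wendy 10. Grace and Wendy advance.
Runoff: Grace is ranked above Wendy on 20 ballots, Wendy above Grace on 17.

Grace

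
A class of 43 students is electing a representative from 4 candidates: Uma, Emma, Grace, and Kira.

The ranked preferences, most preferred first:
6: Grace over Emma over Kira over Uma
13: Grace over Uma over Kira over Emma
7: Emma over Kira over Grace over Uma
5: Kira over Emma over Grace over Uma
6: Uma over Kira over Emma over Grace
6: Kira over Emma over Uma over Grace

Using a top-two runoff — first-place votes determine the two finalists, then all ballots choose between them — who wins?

Round 1 first-place votes: Uma 6, Emma 7, Grace 19, Kira 11. Grace and Kira advance.
Runoff: Grace is ranked above Kira on 19 ballots, Kira above Grace on 24.

Kira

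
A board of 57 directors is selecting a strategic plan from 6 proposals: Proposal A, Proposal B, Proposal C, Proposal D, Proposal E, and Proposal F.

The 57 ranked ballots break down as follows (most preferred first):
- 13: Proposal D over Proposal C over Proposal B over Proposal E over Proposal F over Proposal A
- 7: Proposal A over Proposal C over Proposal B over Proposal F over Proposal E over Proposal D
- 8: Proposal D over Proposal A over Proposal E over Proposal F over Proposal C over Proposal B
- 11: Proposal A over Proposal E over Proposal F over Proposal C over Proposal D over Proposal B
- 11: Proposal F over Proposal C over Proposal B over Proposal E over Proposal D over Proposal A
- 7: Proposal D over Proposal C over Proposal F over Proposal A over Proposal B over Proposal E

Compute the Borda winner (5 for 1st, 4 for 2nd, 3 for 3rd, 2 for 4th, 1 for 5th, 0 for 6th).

Proposal C

Proposal A: 13×0 + 7×5 + 8×4 + 11×5 + 11×0 + 7×2 = 136
Proposal B: 13×3 + 7×3 + 8×0 + 11×0 + 11×3 + 7×1 = 100
Proposal C: 13×4 + 7×4 + 8×1 + 11×2 + 11×4 + 7×4 = 182
Proposal D: 13×5 + 7×0 + 8×5 + 11×1 + 11×1 + 7×5 = 162
Proposal E: 13×2 + 7×1 + 8×3 + 11×4 + 11×2 + 7×0 = 123
Proposal F: 13×1 + 7×2 + 8×2 + 11×3 + 11×5 + 7×3 = 152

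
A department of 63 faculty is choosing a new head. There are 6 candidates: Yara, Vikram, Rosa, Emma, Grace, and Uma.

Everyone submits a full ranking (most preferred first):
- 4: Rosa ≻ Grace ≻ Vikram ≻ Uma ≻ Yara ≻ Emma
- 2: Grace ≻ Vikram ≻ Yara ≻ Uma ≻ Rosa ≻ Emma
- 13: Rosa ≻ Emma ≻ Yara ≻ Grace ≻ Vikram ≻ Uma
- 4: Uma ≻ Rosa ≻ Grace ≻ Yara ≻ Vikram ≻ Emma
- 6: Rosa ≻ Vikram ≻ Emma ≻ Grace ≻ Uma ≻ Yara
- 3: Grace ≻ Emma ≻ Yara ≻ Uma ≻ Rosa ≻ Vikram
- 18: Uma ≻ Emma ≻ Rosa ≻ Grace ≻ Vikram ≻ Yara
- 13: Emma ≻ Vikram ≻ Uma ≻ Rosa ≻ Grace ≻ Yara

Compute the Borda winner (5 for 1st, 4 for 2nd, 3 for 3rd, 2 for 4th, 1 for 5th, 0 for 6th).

Yara: 4×1 + 2×3 + 13×3 + 4×2 + 6×0 + 3×3 + 18×0 + 13×0 = 66
Vikram: 4×3 + 2×4 + 13×1 + 4×1 + 6×4 + 3×0 + 18×1 + 13×4 = 131
Rosa: 4×5 + 2×1 + 13×5 + 4×4 + 6×5 + 3×1 + 18×3 + 13×2 = 216
Emma: 4×0 + 2×0 + 13×4 + 4×0 + 6×3 + 3×4 + 18×4 + 13×5 = 219
Grace: 4×4 + 2×5 + 13×2 + 4×3 + 6×2 + 3×5 + 18×2 + 13×1 = 140
Uma: 4×2 + 2×2 + 13×0 + 4×5 + 6×1 + 3×2 + 18×5 + 13×3 = 173

Emma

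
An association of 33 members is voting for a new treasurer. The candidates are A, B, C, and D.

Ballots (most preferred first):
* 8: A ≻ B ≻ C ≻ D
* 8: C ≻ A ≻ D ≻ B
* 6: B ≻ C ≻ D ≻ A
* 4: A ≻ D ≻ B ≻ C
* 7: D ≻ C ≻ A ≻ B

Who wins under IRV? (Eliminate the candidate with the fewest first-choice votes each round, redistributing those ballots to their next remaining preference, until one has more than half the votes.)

Round 1: A 12, B 6, C 8, D 7. B eliminated.
Round 2: A 12, C 14, D 7. D eliminated.
Round 3: A 12, C 21. C has a majority (≥17).

C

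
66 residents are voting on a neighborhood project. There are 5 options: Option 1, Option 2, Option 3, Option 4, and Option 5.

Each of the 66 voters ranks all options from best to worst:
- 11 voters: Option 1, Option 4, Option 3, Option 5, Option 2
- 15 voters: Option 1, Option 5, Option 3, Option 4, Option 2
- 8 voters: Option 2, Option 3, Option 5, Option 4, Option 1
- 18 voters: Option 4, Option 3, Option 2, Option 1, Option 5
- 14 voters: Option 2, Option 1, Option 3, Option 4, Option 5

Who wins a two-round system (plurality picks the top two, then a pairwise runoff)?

Option 2

Round 1 first-place votes: Option 1 26, Option 2 22, Option 3 0, Option 4 18, Option 5 0. Option 1 and Option 2 advance.
Runoff: Option 1 is ranked above Option 2 on 26 ballots, Option 2 above Option 1 on 40.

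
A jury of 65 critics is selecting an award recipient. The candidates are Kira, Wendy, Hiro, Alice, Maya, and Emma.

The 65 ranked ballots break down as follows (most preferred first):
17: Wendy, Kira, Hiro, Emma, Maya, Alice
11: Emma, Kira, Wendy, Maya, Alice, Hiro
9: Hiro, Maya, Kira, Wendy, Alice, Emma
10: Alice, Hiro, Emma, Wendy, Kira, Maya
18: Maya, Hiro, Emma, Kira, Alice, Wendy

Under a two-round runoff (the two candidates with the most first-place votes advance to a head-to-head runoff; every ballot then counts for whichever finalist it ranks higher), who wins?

Round 1 first-place votes: Kira 0, Wendy 17, Hiro 9, Alice 10, Maya 18, Emma 11. Maya and Wendy advance.
Runoff: Maya is ranked above Wendy on 27 ballots, Wendy above Maya on 38.

Wendy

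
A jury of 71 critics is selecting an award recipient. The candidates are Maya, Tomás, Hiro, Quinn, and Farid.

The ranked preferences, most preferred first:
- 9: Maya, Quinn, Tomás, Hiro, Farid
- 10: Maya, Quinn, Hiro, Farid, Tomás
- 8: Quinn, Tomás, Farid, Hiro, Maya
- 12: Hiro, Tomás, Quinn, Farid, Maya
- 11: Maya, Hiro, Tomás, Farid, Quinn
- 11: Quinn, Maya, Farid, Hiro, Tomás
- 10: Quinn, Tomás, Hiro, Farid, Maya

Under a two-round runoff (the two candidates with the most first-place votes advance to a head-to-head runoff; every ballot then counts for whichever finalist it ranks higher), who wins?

Round 1 first-place votes: Maya 30, Tomás 0, Hiro 12, Quinn 29, Farid 0. Maya and Quinn advance.
Runoff: Maya is ranked above Quinn on 30 ballots, Quinn above Maya on 41.

Quinn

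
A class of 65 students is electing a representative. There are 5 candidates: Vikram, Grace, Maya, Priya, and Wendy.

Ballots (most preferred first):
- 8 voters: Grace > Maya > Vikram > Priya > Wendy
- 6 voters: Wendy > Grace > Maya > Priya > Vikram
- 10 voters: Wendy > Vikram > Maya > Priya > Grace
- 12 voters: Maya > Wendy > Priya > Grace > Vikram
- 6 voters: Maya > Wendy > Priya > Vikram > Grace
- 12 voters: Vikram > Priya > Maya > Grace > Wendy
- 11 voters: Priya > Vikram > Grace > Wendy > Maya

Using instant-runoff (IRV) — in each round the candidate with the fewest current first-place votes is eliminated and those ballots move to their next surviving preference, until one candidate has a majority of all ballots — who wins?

Round 1: Vikram 12, Grace 8, Maya 18, Priya 11, Wendy 16. Grace eliminated.
Round 2: Vikram 12, Maya 26, Priya 11, Wendy 16. Priya eliminated.
Round 3: Vikram 23, Maya 26, Wendy 16. Wendy eliminated.
Round 4: Vikram 33, Maya 32. Vikram has a majority (≥33).

Vikram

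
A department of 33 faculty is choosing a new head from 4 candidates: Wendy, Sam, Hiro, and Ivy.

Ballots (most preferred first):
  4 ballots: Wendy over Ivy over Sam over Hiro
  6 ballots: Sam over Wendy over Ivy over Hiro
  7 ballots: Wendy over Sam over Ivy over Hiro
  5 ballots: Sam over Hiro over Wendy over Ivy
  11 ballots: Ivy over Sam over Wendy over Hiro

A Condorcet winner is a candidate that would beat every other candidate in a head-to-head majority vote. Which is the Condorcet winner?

Sam vs Wendy: 22–11
Sam vs Hiro: 33–0
Sam vs Ivy: 18–15
Sam beats every other candidate.

Sam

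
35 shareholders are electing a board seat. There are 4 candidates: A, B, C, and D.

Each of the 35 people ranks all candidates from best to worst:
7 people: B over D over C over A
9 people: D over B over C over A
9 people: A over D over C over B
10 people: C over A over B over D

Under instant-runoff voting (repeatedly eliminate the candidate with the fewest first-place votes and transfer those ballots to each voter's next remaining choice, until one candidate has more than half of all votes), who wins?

D

Round 1: A 9, B 7, C 10, D 9. B eliminated.
Round 2: A 9, C 10, D 16. A eliminated.
Round 3: C 10, D 25. D has a majority (≥18).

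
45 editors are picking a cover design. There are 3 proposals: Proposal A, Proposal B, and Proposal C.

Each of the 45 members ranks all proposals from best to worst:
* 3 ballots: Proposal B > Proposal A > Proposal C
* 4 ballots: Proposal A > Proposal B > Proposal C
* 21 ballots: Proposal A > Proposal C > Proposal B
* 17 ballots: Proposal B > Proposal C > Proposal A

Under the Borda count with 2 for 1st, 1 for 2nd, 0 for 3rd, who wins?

Proposal A

Proposal A: 3×1 + 4×2 + 21×2 + 17×0 = 53
Proposal B: 3×2 + 4×1 + 21×0 + 17×2 = 44
Proposal C: 3×0 + 4×0 + 21×1 + 17×1 = 38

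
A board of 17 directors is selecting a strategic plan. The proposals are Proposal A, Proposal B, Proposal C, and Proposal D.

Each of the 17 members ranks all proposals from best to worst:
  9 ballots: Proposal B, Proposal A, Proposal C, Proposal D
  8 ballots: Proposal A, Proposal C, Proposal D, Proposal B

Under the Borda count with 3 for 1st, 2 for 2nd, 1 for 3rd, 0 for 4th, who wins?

Proposal A

Proposal A: 9×2 + 8×3 = 42
Proposal B: 9×3 + 8×0 = 27
Proposal C: 9×1 + 8×2 = 25
Proposal D: 9×0 + 8×1 = 8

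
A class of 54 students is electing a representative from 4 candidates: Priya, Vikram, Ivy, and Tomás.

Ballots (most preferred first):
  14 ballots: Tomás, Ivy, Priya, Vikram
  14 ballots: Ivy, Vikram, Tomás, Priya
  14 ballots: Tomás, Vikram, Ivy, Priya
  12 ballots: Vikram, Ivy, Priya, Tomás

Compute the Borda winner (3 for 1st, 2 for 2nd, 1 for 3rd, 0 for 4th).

Ivy

Priya: 14×1 + 14×0 + 14×0 + 12×1 = 26
Vikram: 14×0 + 14×2 + 14×2 + 12×3 = 92
Ivy: 14×2 + 14×3 + 14×1 + 12×2 = 108
Tomás: 14×3 + 14×1 + 14×3 + 12×0 = 98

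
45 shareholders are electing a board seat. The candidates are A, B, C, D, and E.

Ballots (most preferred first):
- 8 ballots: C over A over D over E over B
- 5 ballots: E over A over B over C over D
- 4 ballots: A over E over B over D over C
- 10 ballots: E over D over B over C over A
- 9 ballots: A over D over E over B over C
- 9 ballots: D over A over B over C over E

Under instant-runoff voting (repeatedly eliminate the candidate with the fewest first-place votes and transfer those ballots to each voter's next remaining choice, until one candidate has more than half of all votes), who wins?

Round 1: A 13, B 0, C 8, D 9, E 15. B eliminated.
Round 2: A 13, C 8, D 9, E 15. C eliminated.
Round 3: A 21, D 9, E 15. D eliminated.
Round 4: A 30, E 15. A has a majority (≥23).

A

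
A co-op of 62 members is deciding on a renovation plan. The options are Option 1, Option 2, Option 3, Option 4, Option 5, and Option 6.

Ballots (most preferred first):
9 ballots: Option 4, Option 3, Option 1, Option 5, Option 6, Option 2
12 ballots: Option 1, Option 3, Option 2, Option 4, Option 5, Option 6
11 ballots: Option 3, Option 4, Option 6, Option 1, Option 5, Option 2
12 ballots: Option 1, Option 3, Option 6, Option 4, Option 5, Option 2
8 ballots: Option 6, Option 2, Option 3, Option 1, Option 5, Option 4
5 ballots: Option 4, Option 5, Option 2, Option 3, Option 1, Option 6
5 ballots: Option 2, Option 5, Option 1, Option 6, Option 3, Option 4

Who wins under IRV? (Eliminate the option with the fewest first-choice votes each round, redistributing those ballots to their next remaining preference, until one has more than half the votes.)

Round 1: Option 1 24, Option 2 5, Option 3 11, Option 4 14, Option 5 0, Option 6 8. Option 5 eliminated.
Round 2: Option 1 24, Option 2 5, Option 3 11, Option 4 14, Option 6 8. Option 2 eliminated.
Round 3: Option 1 29, Option 3 11, Option 4 14, Option 6 8. Option 6 eliminated.
Round 4: Option 1 29, Option 3 19, Option 4 14. Option 4 eliminated.
Round 5: Option 1 29, Option 3 33. Option 3 has a majority (≥32).

Option 3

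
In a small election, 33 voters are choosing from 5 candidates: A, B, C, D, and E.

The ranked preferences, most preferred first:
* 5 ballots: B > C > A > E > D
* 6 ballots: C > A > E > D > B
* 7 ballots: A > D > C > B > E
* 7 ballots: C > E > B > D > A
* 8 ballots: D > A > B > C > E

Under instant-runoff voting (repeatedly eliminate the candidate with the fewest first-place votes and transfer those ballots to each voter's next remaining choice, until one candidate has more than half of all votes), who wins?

Round 1: A 7, B 5, C 13, D 8, E 0. E eliminated.
Round 2: A 7, B 5, C 13, D 8. B eliminated.
Round 3: A 7, C 18, D 8. C has a majority (≥17).

C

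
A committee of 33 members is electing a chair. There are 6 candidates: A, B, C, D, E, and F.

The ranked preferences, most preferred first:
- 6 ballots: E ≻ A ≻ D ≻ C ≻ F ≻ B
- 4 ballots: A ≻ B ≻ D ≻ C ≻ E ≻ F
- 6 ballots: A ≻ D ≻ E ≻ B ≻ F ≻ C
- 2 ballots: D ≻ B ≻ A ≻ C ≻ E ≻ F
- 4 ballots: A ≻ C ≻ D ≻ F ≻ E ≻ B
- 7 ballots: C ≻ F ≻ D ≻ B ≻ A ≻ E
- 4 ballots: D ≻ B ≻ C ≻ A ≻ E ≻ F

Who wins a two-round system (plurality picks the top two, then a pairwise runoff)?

Round 1 first-place votes: A 14, B 0, C 7, D 6, E 6, F 0. A and C advance.
Runoff: A is ranked above C on 22 ballots, C above A on 11.

A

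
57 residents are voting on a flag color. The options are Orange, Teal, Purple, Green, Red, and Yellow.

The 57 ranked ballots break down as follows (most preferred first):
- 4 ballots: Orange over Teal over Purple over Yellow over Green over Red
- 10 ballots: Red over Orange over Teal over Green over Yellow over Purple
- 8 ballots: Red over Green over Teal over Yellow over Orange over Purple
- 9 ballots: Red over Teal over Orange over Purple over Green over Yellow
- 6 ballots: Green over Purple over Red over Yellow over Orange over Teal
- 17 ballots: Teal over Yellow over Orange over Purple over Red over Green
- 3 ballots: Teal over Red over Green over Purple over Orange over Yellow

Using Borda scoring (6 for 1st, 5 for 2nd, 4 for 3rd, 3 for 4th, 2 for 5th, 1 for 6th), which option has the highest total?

Teal

Orange: 4×6 + 10×5 + 8×2 + 9×4 + 6×2 + 17×4 + 3×2 = 212
Teal: 4×5 + 10×4 + 8×4 + 9×5 + 6×1 + 17×6 + 3×6 = 263
Purple: 4×4 + 10×1 + 8×1 + 9×3 + 6×5 + 17×3 + 3×3 = 151
Green: 4×2 + 10×3 + 8×5 + 9×2 + 6×6 + 17×1 + 3×4 = 161
Red: 4×1 + 10×6 + 8×6 + 9×6 + 6×4 + 17×2 + 3×5 = 239
Yellow: 4×3 + 10×2 + 8×3 + 9×1 + 6×3 + 17×5 + 3×1 = 171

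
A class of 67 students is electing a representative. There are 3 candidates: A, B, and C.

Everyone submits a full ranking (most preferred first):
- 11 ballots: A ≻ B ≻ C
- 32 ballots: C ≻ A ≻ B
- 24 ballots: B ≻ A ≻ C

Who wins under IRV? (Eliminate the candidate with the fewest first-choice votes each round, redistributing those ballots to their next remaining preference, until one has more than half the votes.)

B

Round 1: A 11, B 24, C 32. A eliminated.
Round 2: B 35, C 32. B has a majority (≥34).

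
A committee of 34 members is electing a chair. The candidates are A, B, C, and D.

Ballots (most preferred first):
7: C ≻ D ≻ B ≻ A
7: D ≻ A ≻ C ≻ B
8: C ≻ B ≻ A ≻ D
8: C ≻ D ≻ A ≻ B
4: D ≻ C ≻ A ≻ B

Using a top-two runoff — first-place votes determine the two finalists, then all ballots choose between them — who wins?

Round 1 first-place votes: A 0, B 0, C 23, D 11. C and D advance.
Runoff: C is ranked above D on 23 ballots, D above C on 11.

C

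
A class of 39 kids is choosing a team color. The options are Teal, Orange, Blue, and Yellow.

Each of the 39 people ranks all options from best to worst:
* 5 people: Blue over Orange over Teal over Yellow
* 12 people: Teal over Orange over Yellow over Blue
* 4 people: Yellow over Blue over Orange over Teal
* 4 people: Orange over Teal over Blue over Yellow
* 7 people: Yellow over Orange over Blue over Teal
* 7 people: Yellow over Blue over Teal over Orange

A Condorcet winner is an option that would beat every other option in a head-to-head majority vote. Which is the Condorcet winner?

Orange

Orange vs Teal: 20–19
Orange vs Blue: 23–16
Orange vs Yellow: 21–18
Orange beats every other option.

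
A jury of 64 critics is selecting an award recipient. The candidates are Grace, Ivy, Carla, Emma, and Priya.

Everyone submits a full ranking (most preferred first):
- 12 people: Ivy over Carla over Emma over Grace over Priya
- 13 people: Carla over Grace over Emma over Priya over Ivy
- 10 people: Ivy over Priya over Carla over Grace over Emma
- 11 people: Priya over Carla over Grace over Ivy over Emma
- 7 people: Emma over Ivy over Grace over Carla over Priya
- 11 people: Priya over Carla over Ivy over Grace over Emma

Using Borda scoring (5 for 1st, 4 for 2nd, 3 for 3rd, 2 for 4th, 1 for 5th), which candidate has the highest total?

Grace: 12×2 + 13×4 + 10×2 + 11×3 + 7×3 + 11×2 = 172
Ivy: 12×5 + 13×1 + 10×5 + 11×2 + 7×4 + 11×3 = 206
Carla: 12×4 + 13×5 + 10×3 + 11×4 + 7×2 + 11×4 = 245
Emma: 12×3 + 13×3 + 10×1 + 11×1 + 7×5 + 11×1 = 142
Priya: 12×1 + 13×2 + 10×4 + 11×5 + 7×1 + 11×5 = 195

Carla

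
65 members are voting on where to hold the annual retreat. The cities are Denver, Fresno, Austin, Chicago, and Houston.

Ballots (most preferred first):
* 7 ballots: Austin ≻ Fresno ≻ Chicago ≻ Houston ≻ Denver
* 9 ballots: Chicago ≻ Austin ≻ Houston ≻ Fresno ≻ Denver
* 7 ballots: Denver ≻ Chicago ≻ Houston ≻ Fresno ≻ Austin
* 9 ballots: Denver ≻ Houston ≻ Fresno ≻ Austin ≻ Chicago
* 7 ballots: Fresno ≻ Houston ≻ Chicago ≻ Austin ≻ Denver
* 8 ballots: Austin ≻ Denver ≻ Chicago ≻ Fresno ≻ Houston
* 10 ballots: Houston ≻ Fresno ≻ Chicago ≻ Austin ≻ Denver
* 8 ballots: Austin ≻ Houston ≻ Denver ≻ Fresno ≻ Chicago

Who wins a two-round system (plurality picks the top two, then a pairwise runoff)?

Austin

Round 1 first-place votes: Denver 16, Fresno 7, Austin 23, Chicago 9, Houston 10. Austin and Denver advance.
Runoff: Austin is ranked above Denver on 49 ballots, Denver above Austin on 16.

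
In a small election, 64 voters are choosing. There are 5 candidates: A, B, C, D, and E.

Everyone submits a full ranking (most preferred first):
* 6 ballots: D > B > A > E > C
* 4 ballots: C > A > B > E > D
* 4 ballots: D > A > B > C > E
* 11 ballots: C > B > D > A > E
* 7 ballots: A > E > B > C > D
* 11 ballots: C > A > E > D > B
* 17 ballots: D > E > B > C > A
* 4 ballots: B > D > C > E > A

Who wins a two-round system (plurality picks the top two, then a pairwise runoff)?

Round 1 first-place votes: A 7, B 4, C 26, D 27, E 0. D and C advance.
Runoff: D is ranked above C on 31 ballots, C above D on 33.

C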